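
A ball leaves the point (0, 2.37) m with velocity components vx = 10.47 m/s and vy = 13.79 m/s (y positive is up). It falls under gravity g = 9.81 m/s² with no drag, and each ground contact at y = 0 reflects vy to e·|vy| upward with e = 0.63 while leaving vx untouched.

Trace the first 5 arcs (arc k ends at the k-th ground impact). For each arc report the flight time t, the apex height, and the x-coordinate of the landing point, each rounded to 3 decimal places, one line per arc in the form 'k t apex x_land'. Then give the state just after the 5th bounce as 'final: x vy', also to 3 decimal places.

Arc 1: start y=2.370, vy=13.790 → t=2.974, apex=12.062, x_land=31.137, impact vy=-15.384
  bounce: vy ← 0.63·15.384 = 9.692
Arc 2: start y=0.000, vy=9.692 → t=1.976, apex=4.788, x_land=51.824, impact vy=-9.692
  bounce: vy ← 0.63·9.692 = 6.106
Arc 3: start y=0.000, vy=6.106 → t=1.245, apex=1.900, x_land=64.858, impact vy=-6.106
  bounce: vy ← 0.63·6.106 = 3.847
Arc 4: start y=0.000, vy=3.847 → t=0.784, apex=0.754, x_land=73.069, impact vy=-3.847
  bounce: vy ← 0.63·3.847 = 2.423
Arc 5: start y=0.000, vy=2.423 → t=0.494, apex=0.299, x_land=78.242, impact vy=-2.423
  bounce: vy ← 0.63·2.423 = 1.527

1 2.974 12.062 31.137
2 1.976 4.788 51.824
3 1.245 1.900 64.858
4 0.784 0.754 73.069
5 0.494 0.299 78.242
final: 78.242 1.527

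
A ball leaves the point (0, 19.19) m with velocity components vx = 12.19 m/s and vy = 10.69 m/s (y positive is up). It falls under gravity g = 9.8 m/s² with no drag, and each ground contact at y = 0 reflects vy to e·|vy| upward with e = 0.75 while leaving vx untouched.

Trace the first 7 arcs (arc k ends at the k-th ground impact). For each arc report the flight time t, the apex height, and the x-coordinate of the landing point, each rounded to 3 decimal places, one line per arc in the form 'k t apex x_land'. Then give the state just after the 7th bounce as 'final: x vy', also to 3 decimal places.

1 3.351 25.020 40.843
2 3.390 14.074 82.161
3 2.542 7.917 113.150
4 1.907 4.453 136.392
5 1.430 2.505 153.823
6 1.072 1.409 166.896
7 0.804 0.793 176.701
final: 176.701 2.956

Arc 1: start y=19.190, vy=10.690 → t=3.351, apex=25.020, x_land=40.843, impact vy=-22.145
  bounce: vy ← 0.75·22.145 = 16.609
Arc 2: start y=0.000, vy=16.609 → t=3.390, apex=14.074, x_land=82.161, impact vy=-16.609
  bounce: vy ← 0.75·16.609 = 12.457
Arc 3: start y=0.000, vy=12.457 → t=2.542, apex=7.917, x_land=113.150, impact vy=-12.457
  bounce: vy ← 0.75·12.457 = 9.342
Arc 4: start y=0.000, vy=9.342 → t=1.907, apex=4.453, x_land=136.392, impact vy=-9.342
  bounce: vy ← 0.75·9.342 = 7.007
Arc 5: start y=0.000, vy=7.007 → t=1.430, apex=2.505, x_land=153.823, impact vy=-7.007
  bounce: vy ← 0.75·7.007 = 5.255
Arc 6: start y=0.000, vy=5.255 → t=1.072, apex=1.409, x_land=166.896, impact vy=-5.255
  bounce: vy ← 0.75·5.255 = 3.941
Arc 7: start y=0.000, vy=3.941 → t=0.804, apex=0.793, x_land=176.701, impact vy=-3.941
  bounce: vy ← 0.75·3.941 = 2.956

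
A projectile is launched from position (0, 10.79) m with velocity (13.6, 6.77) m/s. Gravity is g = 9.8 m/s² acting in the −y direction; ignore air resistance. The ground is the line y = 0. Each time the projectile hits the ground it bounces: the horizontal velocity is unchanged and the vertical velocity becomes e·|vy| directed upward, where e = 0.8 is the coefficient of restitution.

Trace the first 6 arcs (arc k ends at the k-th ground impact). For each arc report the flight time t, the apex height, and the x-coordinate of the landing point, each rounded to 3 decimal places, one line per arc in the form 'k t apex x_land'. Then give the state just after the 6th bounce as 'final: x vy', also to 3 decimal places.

1 2.328 13.128 31.656
2 2.619 8.402 67.274
3 2.095 5.377 95.768
4 1.676 3.442 118.564
5 1.341 2.203 136.800
6 1.073 1.410 151.389
final: 151.389 4.205

Arc 1: start y=10.790, vy=6.770 → t=2.328, apex=13.128, x_land=31.656, impact vy=-16.041
  bounce: vy ← 0.8·16.041 = 12.833
Arc 2: start y=0.000, vy=12.833 → t=2.619, apex=8.402, x_land=67.274, impact vy=-12.833
  bounce: vy ← 0.8·12.833 = 10.266
Arc 3: start y=0.000, vy=10.266 → t=2.095, apex=5.377, x_land=95.768, impact vy=-10.266
  bounce: vy ← 0.8·10.266 = 8.213
Arc 4: start y=0.000, vy=8.213 → t=1.676, apex=3.442, x_land=118.564, impact vy=-8.213
  bounce: vy ← 0.8·8.213 = 6.570
Arc 5: start y=0.000, vy=6.570 → t=1.341, apex=2.203, x_land=136.800, impact vy=-6.570
  bounce: vy ← 0.8·6.570 = 5.256
Arc 6: start y=0.000, vy=5.256 → t=1.073, apex=1.410, x_land=151.389, impact vy=-5.256
  bounce: vy ← 0.8·5.256 = 4.205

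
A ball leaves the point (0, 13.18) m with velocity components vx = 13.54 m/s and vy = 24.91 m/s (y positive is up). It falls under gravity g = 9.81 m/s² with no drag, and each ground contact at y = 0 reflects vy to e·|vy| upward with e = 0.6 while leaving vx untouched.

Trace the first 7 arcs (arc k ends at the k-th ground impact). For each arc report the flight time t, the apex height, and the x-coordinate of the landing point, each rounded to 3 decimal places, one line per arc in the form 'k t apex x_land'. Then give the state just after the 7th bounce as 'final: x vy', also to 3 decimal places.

1 5.562 44.806 75.305
2 3.627 16.130 124.412
3 2.176 5.807 153.877
4 1.306 2.090 171.556
5 0.783 0.753 182.163
6 0.470 0.271 188.527
7 0.282 0.098 192.346
final: 192.346 0.830

Arc 1: start y=13.180, vy=24.910 → t=5.562, apex=44.806, x_land=75.305, impact vy=-29.650
  bounce: vy ← 0.6·29.650 = 17.790
Arc 2: start y=0.000, vy=17.790 → t=3.627, apex=16.130, x_land=124.412, impact vy=-17.790
  bounce: vy ← 0.6·17.790 = 10.674
Arc 3: start y=0.000, vy=10.674 → t=2.176, apex=5.807, x_land=153.877, impact vy=-10.674
  bounce: vy ← 0.6·10.674 = 6.404
Arc 4: start y=0.000, vy=6.404 → t=1.306, apex=2.090, x_land=171.556, impact vy=-6.404
  bounce: vy ← 0.6·6.404 = 3.843
Arc 5: start y=0.000, vy=3.843 → t=0.783, apex=0.753, x_land=182.163, impact vy=-3.843
  bounce: vy ← 0.6·3.843 = 2.306
Arc 6: start y=0.000, vy=2.306 → t=0.470, apex=0.271, x_land=188.527, impact vy=-2.306
  bounce: vy ← 0.6·2.306 = 1.383
Arc 7: start y=0.000, vy=1.383 → t=0.282, apex=0.098, x_land=192.346, impact vy=-1.383
  bounce: vy ← 0.6·1.383 = 0.830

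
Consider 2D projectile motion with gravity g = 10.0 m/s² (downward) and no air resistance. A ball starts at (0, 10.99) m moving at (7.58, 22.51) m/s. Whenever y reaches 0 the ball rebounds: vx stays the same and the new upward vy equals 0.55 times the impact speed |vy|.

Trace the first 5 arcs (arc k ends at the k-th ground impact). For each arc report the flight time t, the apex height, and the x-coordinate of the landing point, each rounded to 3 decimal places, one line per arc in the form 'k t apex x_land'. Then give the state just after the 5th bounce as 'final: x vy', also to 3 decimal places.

Arc 1: start y=10.990, vy=22.510 → t=4.946, apex=36.325, x_land=37.493, impact vy=-26.954
  bounce: vy ← 0.55·26.954 = 14.825
Arc 2: start y=0.000, vy=14.825 → t=2.965, apex=10.988, x_land=59.967, impact vy=-14.825
  bounce: vy ← 0.55·14.825 = 8.153
Arc 3: start y=0.000, vy=8.153 → t=1.631, apex=3.324, x_land=72.328, impact vy=-8.153
  bounce: vy ← 0.55·8.153 = 4.484
Arc 4: start y=0.000, vy=4.484 → t=0.897, apex=1.005, x_land=79.126, impact vy=-4.484
  bounce: vy ← 0.55·4.484 = 2.466
Arc 5: start y=0.000, vy=2.466 → t=0.493, apex=0.304, x_land=82.866, impact vy=-2.466
  bounce: vy ← 0.55·2.466 = 1.357

1 4.946 36.325 37.493
2 2.965 10.988 59.967
3 1.631 3.324 72.328
4 0.897 1.005 79.126
5 0.493 0.304 82.866
final: 82.866 1.357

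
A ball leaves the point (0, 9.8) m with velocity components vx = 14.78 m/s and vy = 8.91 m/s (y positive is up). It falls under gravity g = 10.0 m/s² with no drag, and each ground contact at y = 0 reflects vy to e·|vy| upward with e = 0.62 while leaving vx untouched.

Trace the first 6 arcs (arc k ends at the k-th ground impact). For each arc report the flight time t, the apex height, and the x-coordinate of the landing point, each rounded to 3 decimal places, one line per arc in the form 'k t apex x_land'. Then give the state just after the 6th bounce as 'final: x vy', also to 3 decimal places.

1 2.550 13.769 37.696
2 2.058 5.293 68.110
3 1.276 2.035 86.966
4 0.791 0.782 98.657
5 0.490 0.301 105.906
6 0.304 0.116 110.400
final: 110.400 0.943

Arc 1: start y=9.800, vy=8.910 → t=2.550, apex=13.769, x_land=37.696, impact vy=-16.595
  bounce: vy ← 0.62·16.595 = 10.289
Arc 2: start y=0.000, vy=10.289 → t=2.058, apex=5.293, x_land=68.110, impact vy=-10.289
  bounce: vy ← 0.62·10.289 = 6.379
Arc 3: start y=0.000, vy=6.379 → t=1.276, apex=2.035, x_land=86.966, impact vy=-6.379
  bounce: vy ← 0.62·6.379 = 3.955
Arc 4: start y=0.000, vy=3.955 → t=0.791, apex=0.782, x_land=98.657, impact vy=-3.955
  bounce: vy ← 0.62·3.955 = 2.452
Arc 5: start y=0.000, vy=2.452 → t=0.490, apex=0.301, x_land=105.906, impact vy=-2.452
  bounce: vy ← 0.62·2.452 = 1.520
Arc 6: start y=0.000, vy=1.520 → t=0.304, apex=0.116, x_land=110.400, impact vy=-1.520
  bounce: vy ← 0.62·1.520 = 0.943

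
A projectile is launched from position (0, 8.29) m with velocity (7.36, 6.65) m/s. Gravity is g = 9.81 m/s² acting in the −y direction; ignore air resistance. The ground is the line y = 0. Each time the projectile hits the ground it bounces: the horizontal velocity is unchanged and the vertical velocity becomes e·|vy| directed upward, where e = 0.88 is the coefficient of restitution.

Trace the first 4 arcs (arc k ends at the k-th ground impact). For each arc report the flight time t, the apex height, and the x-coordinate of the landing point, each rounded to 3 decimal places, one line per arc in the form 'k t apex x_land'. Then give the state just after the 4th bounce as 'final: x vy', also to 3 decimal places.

Arc 1: start y=8.290, vy=6.650 → t=2.144, apex=10.544, x_land=15.780, impact vy=-14.383
  bounce: vy ← 0.88·14.383 = 12.657
Arc 2: start y=0.000, vy=12.657 → t=2.580, apex=8.165, x_land=34.772, impact vy=-12.657
  bounce: vy ← 0.88·12.657 = 11.138
Arc 3: start y=0.000, vy=11.138 → t=2.271, apex=6.323, x_land=51.485, impact vy=-11.138
  bounce: vy ← 0.88·11.138 = 9.802
Arc 4: start y=0.000, vy=9.802 → t=1.998, apex=4.897, x_land=66.193, impact vy=-9.802
  bounce: vy ← 0.88·9.802 = 8.625

1 2.144 10.544 15.780
2 2.580 8.165 34.772
3 2.271 6.323 51.485
4 1.998 4.897 66.193
final: 66.193 8.625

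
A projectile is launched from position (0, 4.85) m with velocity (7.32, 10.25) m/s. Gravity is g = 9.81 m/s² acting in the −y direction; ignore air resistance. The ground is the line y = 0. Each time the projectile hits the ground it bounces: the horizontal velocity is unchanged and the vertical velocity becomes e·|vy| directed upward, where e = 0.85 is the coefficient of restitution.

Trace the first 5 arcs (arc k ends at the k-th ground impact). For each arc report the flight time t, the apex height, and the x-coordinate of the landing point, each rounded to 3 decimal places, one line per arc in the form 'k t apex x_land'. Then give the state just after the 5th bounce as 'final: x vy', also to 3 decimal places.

Arc 1: start y=4.850, vy=10.250 → t=2.487, apex=10.205, x_land=18.207, impact vy=-14.150
  bounce: vy ← 0.85·14.150 = 12.027
Arc 2: start y=0.000, vy=12.027 → t=2.452, apex=7.373, x_land=36.156, impact vy=-12.027
  bounce: vy ← 0.85·12.027 = 10.223
Arc 3: start y=0.000, vy=10.223 → t=2.084, apex=5.327, x_land=51.413, impact vy=-10.223
  bounce: vy ← 0.85·10.223 = 8.690
Arc 4: start y=0.000, vy=8.690 → t=1.772, apex=3.849, x_land=64.381, impact vy=-8.690
  bounce: vy ← 0.85·8.690 = 7.386
Arc 5: start y=0.000, vy=7.386 → t=1.506, apex=2.781, x_land=75.404, impact vy=-7.386
  bounce: vy ← 0.85·7.386 = 6.278

1 2.487 10.205 18.207
2 2.452 7.373 36.156
3 2.084 5.327 51.413
4 1.772 3.849 64.381
5 1.506 2.781 75.404
final: 75.404 6.278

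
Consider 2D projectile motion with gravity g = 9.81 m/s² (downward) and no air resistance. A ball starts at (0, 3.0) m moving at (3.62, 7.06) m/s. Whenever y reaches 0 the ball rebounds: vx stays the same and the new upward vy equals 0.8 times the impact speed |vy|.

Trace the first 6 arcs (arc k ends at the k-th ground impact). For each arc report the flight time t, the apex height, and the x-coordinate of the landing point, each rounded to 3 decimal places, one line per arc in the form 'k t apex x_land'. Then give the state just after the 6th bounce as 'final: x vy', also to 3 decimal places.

Arc 1: start y=3.000, vy=7.060 → t=1.782, apex=5.540, x_land=6.453, impact vy=-10.426
  bounce: vy ← 0.8·10.426 = 8.341
Arc 2: start y=0.000, vy=8.341 → t=1.700, apex=3.546, x_land=12.608, impact vy=-8.341
  bounce: vy ← 0.8·8.341 = 6.673
Arc 3: start y=0.000, vy=6.673 → t=1.360, apex=2.269, x_land=17.533, impact vy=-6.673
  bounce: vy ← 0.8·6.673 = 5.338
Arc 4: start y=0.000, vy=5.338 → t=1.088, apex=1.452, x_land=21.473, impact vy=-5.338
  bounce: vy ← 0.8·5.338 = 4.271
Arc 5: start y=0.000, vy=4.271 → t=0.871, apex=0.930, x_land=24.624, impact vy=-4.271
  bounce: vy ← 0.8·4.271 = 3.416
Arc 6: start y=0.000, vy=3.416 → t=0.697, apex=0.595, x_land=27.146, impact vy=-3.416
  bounce: vy ← 0.8·3.416 = 2.733

1 1.782 5.540 6.453
2 1.700 3.546 12.608
3 1.360 2.269 17.533
4 1.088 1.452 21.473
5 0.871 0.930 24.624
6 0.697 0.595 27.146
final: 27.146 2.733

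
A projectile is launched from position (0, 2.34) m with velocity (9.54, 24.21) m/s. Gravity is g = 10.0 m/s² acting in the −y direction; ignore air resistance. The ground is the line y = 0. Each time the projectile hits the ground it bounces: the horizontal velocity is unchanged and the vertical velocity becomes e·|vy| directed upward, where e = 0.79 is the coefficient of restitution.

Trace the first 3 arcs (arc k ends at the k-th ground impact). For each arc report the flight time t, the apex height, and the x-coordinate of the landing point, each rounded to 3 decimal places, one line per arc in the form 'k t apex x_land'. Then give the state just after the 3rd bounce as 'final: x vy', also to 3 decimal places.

Arc 1: start y=2.340, vy=24.210 → t=4.937, apex=31.646, x_land=47.097, impact vy=-25.158
  bounce: vy ← 0.79·25.158 = 19.875
Arc 2: start y=0.000, vy=19.875 → t=3.975, apex=19.750, x_land=85.018, impact vy=-19.875
  bounce: vy ← 0.79·19.875 = 15.701
Arc 3: start y=0.000, vy=15.701 → t=3.140, apex=12.326, x_land=114.976, impact vy=-15.701
  bounce: vy ← 0.79·15.701 = 12.404

1 4.937 31.646 47.097
2 3.975 19.750 85.018
3 3.140 12.326 114.976
final: 114.976 12.404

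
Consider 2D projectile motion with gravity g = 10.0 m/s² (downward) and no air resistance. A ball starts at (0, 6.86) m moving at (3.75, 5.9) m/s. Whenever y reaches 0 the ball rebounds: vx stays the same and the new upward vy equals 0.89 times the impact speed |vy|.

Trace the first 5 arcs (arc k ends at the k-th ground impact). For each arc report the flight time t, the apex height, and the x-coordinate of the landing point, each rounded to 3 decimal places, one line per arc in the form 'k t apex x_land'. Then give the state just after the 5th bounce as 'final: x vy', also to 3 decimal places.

1 1.902 8.601 7.131
2 2.335 6.812 15.885
3 2.078 5.396 23.677
4 1.849 4.274 30.611
5 1.646 3.386 36.783
final: 36.783 7.324

Arc 1: start y=6.860, vy=5.900 → t=1.902, apex=8.601, x_land=7.131, impact vy=-13.115
  bounce: vy ← 0.89·13.115 = 11.673
Arc 2: start y=0.000, vy=11.673 → t=2.335, apex=6.812, x_land=15.885, impact vy=-11.673
  bounce: vy ← 0.89·11.673 = 10.389
Arc 3: start y=0.000, vy=10.389 → t=2.078, apex=5.396, x_land=23.677, impact vy=-10.389
  bounce: vy ← 0.89·10.389 = 9.246
Arc 4: start y=0.000, vy=9.246 → t=1.849, apex=4.274, x_land=30.611, impact vy=-9.246
  bounce: vy ← 0.89·9.246 = 8.229
Arc 5: start y=0.000, vy=8.229 → t=1.646, apex=3.386, x_land=36.783, impact vy=-8.229
  bounce: vy ← 0.89·8.229 = 7.324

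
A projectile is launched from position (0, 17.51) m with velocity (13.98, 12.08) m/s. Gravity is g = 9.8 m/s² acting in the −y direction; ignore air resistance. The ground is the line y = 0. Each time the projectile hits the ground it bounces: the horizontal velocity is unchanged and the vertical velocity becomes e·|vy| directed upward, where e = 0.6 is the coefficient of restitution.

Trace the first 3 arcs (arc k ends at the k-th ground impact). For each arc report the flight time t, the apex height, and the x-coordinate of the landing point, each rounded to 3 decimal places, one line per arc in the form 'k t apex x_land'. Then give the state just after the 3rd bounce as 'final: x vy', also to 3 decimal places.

1 3.489 24.955 48.782
2 2.708 8.984 86.641
3 1.625 3.234 109.356
final: 109.356 4.777

Arc 1: start y=17.510, vy=12.080 → t=3.489, apex=24.955, x_land=48.782, impact vy=-22.116
  bounce: vy ← 0.6·22.116 = 13.270
Arc 2: start y=0.000, vy=13.270 → t=2.708, apex=8.984, x_land=86.641, impact vy=-13.270
  bounce: vy ← 0.6·13.270 = 7.962
Arc 3: start y=0.000, vy=7.962 → t=1.625, apex=3.234, x_land=109.356, impact vy=-7.962
  bounce: vy ← 0.6·7.962 = 4.777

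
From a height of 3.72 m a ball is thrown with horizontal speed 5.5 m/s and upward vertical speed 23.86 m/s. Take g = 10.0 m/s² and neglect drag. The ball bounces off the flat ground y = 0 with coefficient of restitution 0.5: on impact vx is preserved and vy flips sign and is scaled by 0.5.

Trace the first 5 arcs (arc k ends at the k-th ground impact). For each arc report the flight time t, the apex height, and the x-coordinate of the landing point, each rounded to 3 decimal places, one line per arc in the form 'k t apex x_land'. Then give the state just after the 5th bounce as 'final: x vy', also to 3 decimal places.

Arc 1: start y=3.720, vy=23.860 → t=4.923, apex=32.185, x_land=27.077, impact vy=-25.371
  bounce: vy ← 0.5·25.371 = 12.686
Arc 2: start y=0.000, vy=12.686 → t=2.537, apex=8.046, x_land=41.031, impact vy=-12.686
  bounce: vy ← 0.5·12.686 = 6.343
Arc 3: start y=0.000, vy=6.343 → t=1.269, apex=2.012, x_land=48.008, impact vy=-6.343
  bounce: vy ← 0.5·6.343 = 3.171
Arc 4: start y=0.000, vy=3.171 → t=0.634, apex=0.503, x_land=51.497, impact vy=-3.171
  bounce: vy ← 0.5·3.171 = 1.586
Arc 5: start y=0.000, vy=1.586 → t=0.317, apex=0.126, x_land=53.241, impact vy=-1.586
  bounce: vy ← 0.5·1.586 = 0.793

1 4.923 32.185 27.077
2 2.537 8.046 41.031
3 1.269 2.012 48.008
4 0.634 0.503 51.497
5 0.317 0.126 53.241
final: 53.241 0.793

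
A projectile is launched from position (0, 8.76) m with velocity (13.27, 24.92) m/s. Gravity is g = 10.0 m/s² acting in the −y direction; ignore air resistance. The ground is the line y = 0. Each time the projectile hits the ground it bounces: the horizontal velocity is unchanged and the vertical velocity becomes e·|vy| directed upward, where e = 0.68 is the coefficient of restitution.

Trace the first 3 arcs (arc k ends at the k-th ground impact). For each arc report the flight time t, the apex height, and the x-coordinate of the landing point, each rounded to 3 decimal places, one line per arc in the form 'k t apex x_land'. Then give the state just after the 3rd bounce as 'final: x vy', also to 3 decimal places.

Arc 1: start y=8.760, vy=24.920 → t=5.314, apex=39.810, x_land=70.513, impact vy=-28.217
  bounce: vy ← 0.68·28.217 = 19.188
Arc 2: start y=0.000, vy=19.188 → t=3.838, apex=18.408, x_land=121.437, impact vy=-19.188
  bounce: vy ← 0.68·19.188 = 13.048
Arc 3: start y=0.000, vy=13.048 → t=2.610, apex=8.512, x_land=156.065, impact vy=-13.048
  bounce: vy ← 0.68·13.048 = 8.872

1 5.314 39.810 70.513
2 3.838 18.408 121.437
3 2.610 8.512 156.065
final: 156.065 8.872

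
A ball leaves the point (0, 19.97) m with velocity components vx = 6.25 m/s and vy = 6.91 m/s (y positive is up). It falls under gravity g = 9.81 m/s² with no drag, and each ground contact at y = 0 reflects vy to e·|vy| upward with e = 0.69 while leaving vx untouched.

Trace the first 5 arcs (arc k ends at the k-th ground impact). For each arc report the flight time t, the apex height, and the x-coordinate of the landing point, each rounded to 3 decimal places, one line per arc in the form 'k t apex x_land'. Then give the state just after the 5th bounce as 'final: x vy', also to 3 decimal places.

1 2.842 22.404 17.760
2 2.949 10.666 36.193
3 2.035 5.078 48.912
4 1.404 2.418 57.688
5 0.969 1.151 63.743
final: 63.743 3.279

Arc 1: start y=19.970, vy=6.910 → t=2.842, apex=22.404, x_land=17.760, impact vy=-20.966
  bounce: vy ← 0.69·20.966 = 14.466
Arc 2: start y=0.000, vy=14.466 → t=2.949, apex=10.666, x_land=36.193, impact vy=-14.466
  bounce: vy ← 0.69·14.466 = 9.982
Arc 3: start y=0.000, vy=9.982 → t=2.035, apex=5.078, x_land=48.912, impact vy=-9.982
  bounce: vy ← 0.69·9.982 = 6.887
Arc 4: start y=0.000, vy=6.887 → t=1.404, apex=2.418, x_land=57.688, impact vy=-6.887
  bounce: vy ← 0.69·6.887 = 4.752
Arc 5: start y=0.000, vy=4.752 → t=0.969, apex=1.151, x_land=63.743, impact vy=-4.752
  bounce: vy ← 0.69·4.752 = 3.279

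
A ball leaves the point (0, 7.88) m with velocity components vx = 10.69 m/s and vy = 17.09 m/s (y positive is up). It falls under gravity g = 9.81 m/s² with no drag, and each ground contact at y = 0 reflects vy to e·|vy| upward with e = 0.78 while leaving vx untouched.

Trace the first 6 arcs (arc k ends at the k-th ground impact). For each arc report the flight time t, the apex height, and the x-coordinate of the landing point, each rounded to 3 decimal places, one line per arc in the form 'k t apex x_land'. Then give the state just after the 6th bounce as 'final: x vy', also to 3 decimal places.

Arc 1: start y=7.880, vy=17.090 → t=3.896, apex=22.766, x_land=41.654, impact vy=-21.135
  bounce: vy ← 0.78·21.135 = 16.485
Arc 2: start y=0.000, vy=16.485 → t=3.361, apex=13.851, x_land=77.581, impact vy=-16.485
  bounce: vy ← 0.78·16.485 = 12.858
Arc 3: start y=0.000, vy=12.858 → t=2.621, apex=8.427, x_land=105.605, impact vy=-12.858
  bounce: vy ← 0.78·12.858 = 10.029
Arc 4: start y=0.000, vy=10.029 → t=2.045, apex=5.127, x_land=127.463, impact vy=-10.029
  bounce: vy ← 0.78·10.029 = 7.823
Arc 5: start y=0.000, vy=7.823 → t=1.595, apex=3.119, x_land=144.513, impact vy=-7.823
  bounce: vy ← 0.78·7.823 = 6.102
Arc 6: start y=0.000, vy=6.102 → t=1.244, apex=1.898, x_land=157.811, impact vy=-6.102
  bounce: vy ← 0.78·6.102 = 4.760

1 3.896 22.766 41.654
2 3.361 13.851 77.581
3 2.621 8.427 105.605
4 2.045 5.127 127.463
5 1.595 3.119 144.513
6 1.244 1.898 157.811
final: 157.811 4.760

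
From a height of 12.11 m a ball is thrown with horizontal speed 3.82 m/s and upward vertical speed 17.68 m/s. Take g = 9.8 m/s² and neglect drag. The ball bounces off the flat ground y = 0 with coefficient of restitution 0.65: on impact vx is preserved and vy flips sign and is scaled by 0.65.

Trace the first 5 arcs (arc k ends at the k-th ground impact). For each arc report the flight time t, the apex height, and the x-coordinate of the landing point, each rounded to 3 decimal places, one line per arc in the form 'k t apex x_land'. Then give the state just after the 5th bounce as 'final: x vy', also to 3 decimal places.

1 4.197 28.058 16.033
2 3.111 11.855 27.916
3 2.022 5.009 35.640
4 1.314 2.116 40.661
5 0.854 0.894 43.924
final: 43.924 2.721

Arc 1: start y=12.110, vy=17.680 → t=4.197, apex=28.058, x_land=16.033, impact vy=-23.451
  bounce: vy ← 0.65·23.451 = 15.243
Arc 2: start y=0.000, vy=15.243 → t=3.111, apex=11.855, x_land=27.916, impact vy=-15.243
  bounce: vy ← 0.65·15.243 = 9.908
Arc 3: start y=0.000, vy=9.908 → t=2.022, apex=5.009, x_land=35.640, impact vy=-9.908
  bounce: vy ← 0.65·9.908 = 6.440
Arc 4: start y=0.000, vy=6.440 → t=1.314, apex=2.116, x_land=40.661, impact vy=-6.440
  bounce: vy ← 0.65·6.440 = 4.186
Arc 5: start y=0.000, vy=4.186 → t=0.854, apex=0.894, x_land=43.924, impact vy=-4.186
  bounce: vy ← 0.65·4.186 = 2.721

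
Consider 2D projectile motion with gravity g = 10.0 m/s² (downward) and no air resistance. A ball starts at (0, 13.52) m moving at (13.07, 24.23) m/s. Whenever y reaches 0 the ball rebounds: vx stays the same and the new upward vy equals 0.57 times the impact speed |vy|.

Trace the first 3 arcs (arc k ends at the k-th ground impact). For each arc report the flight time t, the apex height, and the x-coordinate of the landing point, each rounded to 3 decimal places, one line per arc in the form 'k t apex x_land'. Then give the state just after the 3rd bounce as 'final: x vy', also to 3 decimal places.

1 5.351 42.875 69.941
2 3.338 13.930 113.573
3 1.903 4.526 138.442
final: 138.442 5.423

Arc 1: start y=13.520, vy=24.230 → t=5.351, apex=42.875, x_land=69.941, impact vy=-29.283
  bounce: vy ← 0.57·29.283 = 16.691
Arc 2: start y=0.000, vy=16.691 → t=3.338, apex=13.930, x_land=113.573, impact vy=-16.691
  bounce: vy ← 0.57·16.691 = 9.514
Arc 3: start y=0.000, vy=9.514 → t=1.903, apex=4.526, x_land=138.442, impact vy=-9.514
  bounce: vy ← 0.57·9.514 = 5.423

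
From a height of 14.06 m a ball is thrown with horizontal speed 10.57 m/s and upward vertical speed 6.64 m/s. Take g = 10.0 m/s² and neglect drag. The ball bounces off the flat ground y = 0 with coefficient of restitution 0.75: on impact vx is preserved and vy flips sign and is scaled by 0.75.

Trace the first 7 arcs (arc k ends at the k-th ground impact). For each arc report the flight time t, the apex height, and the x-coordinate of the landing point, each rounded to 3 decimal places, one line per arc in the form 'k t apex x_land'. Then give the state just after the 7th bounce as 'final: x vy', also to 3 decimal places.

1 2.468 16.264 26.082
2 2.705 9.149 54.678
3 2.029 5.146 76.125
4 1.522 2.895 92.210
5 1.141 1.628 104.274
6 0.856 0.916 113.322
7 0.642 0.515 120.108
final: 120.108 2.407

Arc 1: start y=14.060, vy=6.640 → t=2.468, apex=16.264, x_land=26.082, impact vy=-18.036
  bounce: vy ← 0.75·18.036 = 13.527
Arc 2: start y=0.000, vy=13.527 → t=2.705, apex=9.149, x_land=54.678, impact vy=-13.527
  bounce: vy ← 0.75·13.527 = 10.145
Arc 3: start y=0.000, vy=10.145 → t=2.029, apex=5.146, x_land=76.125, impact vy=-10.145
  bounce: vy ← 0.75·10.145 = 7.609
Arc 4: start y=0.000, vy=7.609 → t=1.522, apex=2.895, x_land=92.210, impact vy=-7.609
  bounce: vy ← 0.75·7.609 = 5.707
Arc 5: start y=0.000, vy=5.707 → t=1.141, apex=1.628, x_land=104.274, impact vy=-5.707
  bounce: vy ← 0.75·5.707 = 4.280
Arc 6: start y=0.000, vy=4.280 → t=0.856, apex=0.916, x_land=113.322, impact vy=-4.280
  bounce: vy ← 0.75·4.280 = 3.210
Arc 7: start y=0.000, vy=3.210 → t=0.642, apex=0.515, x_land=120.108, impact vy=-3.210
  bounce: vy ← 0.75·3.210 = 2.407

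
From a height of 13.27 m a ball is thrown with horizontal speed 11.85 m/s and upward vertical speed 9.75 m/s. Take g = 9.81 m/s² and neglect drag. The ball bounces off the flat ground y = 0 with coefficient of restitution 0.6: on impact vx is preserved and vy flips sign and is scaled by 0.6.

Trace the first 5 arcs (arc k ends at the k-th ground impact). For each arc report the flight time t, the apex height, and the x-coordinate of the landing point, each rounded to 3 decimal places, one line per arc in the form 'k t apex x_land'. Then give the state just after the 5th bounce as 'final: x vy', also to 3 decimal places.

1 2.916 18.115 34.551
2 2.306 6.521 61.878
3 1.384 2.348 78.275
4 0.830 0.845 88.113
5 0.498 0.304 94.015
final: 94.015 1.466

Arc 1: start y=13.270, vy=9.750 → t=2.916, apex=18.115, x_land=34.551, impact vy=-18.853
  bounce: vy ← 0.6·18.853 = 11.312
Arc 2: start y=0.000, vy=11.312 → t=2.306, apex=6.521, x_land=61.878, impact vy=-11.312
  bounce: vy ← 0.6·11.312 = 6.787
Arc 3: start y=0.000, vy=6.787 → t=1.384, apex=2.348, x_land=78.275, impact vy=-6.787
  bounce: vy ← 0.6·6.787 = 4.072
Arc 4: start y=0.000, vy=4.072 → t=0.830, apex=0.845, x_land=88.113, impact vy=-4.072
  bounce: vy ← 0.6·4.072 = 2.443
Arc 5: start y=0.000, vy=2.443 → t=0.498, apex=0.304, x_land=94.015, impact vy=-2.443
  bounce: vy ← 0.6·2.443 = 1.466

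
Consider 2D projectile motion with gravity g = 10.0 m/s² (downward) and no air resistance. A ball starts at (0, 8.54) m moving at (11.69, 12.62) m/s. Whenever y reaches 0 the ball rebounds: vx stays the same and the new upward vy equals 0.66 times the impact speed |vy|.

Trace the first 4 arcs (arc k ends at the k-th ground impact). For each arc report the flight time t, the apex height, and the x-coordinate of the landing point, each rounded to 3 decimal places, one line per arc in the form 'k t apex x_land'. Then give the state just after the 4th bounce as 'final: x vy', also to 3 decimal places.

1 3.079 16.503 35.991
2 2.398 7.189 64.025
3 1.583 3.131 82.528
4 1.045 1.364 94.739
final: 94.739 3.447

Arc 1: start y=8.540, vy=12.620 → t=3.079, apex=16.503, x_land=35.991, impact vy=-18.168
  bounce: vy ← 0.66·18.168 = 11.991
Arc 2: start y=0.000, vy=11.991 → t=2.398, apex=7.189, x_land=64.025, impact vy=-11.991
  bounce: vy ← 0.66·11.991 = 7.914
Arc 3: start y=0.000, vy=7.914 → t=1.583, apex=3.131, x_land=82.528, impact vy=-7.914
  bounce: vy ← 0.66·7.914 = 5.223
Arc 4: start y=0.000, vy=5.223 → t=1.045, apex=1.364, x_land=94.739, impact vy=-5.223
  bounce: vy ← 0.66·5.223 = 3.447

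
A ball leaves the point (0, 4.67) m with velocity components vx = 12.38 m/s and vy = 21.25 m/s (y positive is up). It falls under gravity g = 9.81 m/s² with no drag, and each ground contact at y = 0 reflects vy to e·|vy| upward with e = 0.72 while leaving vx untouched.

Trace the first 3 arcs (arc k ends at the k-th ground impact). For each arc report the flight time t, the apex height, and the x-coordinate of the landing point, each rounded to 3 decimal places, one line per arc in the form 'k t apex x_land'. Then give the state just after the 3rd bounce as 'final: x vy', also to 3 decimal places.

Arc 1: start y=4.670, vy=21.250 → t=4.542, apex=27.685, x_land=56.229, impact vy=-23.306
  bounce: vy ← 0.72·23.306 = 16.781
Arc 2: start y=0.000, vy=16.781 → t=3.421, apex=14.352, x_land=98.583, impact vy=-16.781
  bounce: vy ← 0.72·16.781 = 12.082
Arc 3: start y=0.000, vy=12.082 → t=2.463, apex=7.440, x_land=129.077, impact vy=-12.082
  bounce: vy ← 0.72·12.082 = 8.699

1 4.542 27.685 56.229
2 3.421 14.352 98.583
3 2.463 7.440 129.077
final: 129.077 8.699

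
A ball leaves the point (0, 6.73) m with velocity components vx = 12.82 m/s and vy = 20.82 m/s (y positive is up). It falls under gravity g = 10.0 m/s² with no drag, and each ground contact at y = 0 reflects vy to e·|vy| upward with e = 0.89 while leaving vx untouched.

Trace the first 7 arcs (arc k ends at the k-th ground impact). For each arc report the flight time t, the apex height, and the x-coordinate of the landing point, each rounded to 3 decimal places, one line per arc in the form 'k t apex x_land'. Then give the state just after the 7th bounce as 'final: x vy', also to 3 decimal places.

Arc 1: start y=6.730, vy=20.820 → t=4.465, apex=28.404, x_land=57.247, impact vy=-23.834
  bounce: vy ← 0.89·23.834 = 21.212
Arc 2: start y=0.000, vy=21.212 → t=4.242, apex=22.499, x_land=111.636, impact vy=-21.212
  bounce: vy ← 0.89·21.212 = 18.879
Arc 3: start y=0.000, vy=18.879 → t=3.776, apex=17.821, x_land=160.042, impact vy=-18.879
  bounce: vy ← 0.89·18.879 = 16.802
Arc 4: start y=0.000, vy=16.802 → t=3.360, apex=14.116, x_land=203.123, impact vy=-16.802
  bounce: vy ← 0.89·16.802 = 14.954
Arc 5: start y=0.000, vy=14.954 → t=2.991, apex=11.181, x_land=241.466, impact vy=-14.954
  bounce: vy ← 0.89·14.954 = 13.309
Arc 6: start y=0.000, vy=13.309 → t=2.662, apex=8.857, x_land=275.590, impact vy=-13.309
  bounce: vy ← 0.89·13.309 = 11.845
Arc 7: start y=0.000, vy=11.845 → t=2.369, apex=7.015, x_land=305.961, impact vy=-11.845
  bounce: vy ← 0.89·11.845 = 10.542

1 4.465 28.404 57.247
2 4.242 22.499 111.636
3 3.776 17.821 160.042
4 3.360 14.116 203.123
5 2.991 11.181 241.466
6 2.662 8.857 275.590
7 2.369 7.015 305.961
final: 305.961 10.542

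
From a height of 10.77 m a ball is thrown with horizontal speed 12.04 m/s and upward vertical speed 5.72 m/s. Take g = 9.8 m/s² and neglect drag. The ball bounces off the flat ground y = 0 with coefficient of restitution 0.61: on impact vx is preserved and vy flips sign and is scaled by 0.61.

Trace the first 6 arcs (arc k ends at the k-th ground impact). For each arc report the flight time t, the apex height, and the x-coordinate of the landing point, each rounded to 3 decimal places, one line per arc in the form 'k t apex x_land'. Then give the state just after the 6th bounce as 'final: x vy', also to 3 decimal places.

1 2.177 12.439 26.211
2 1.944 4.629 49.615
3 1.186 1.722 63.891
4 0.723 0.641 72.600
5 0.441 0.238 77.912
6 0.269 0.089 81.152
final: 81.152 0.804

Arc 1: start y=10.770, vy=5.720 → t=2.177, apex=12.439, x_land=26.211, impact vy=-15.614
  bounce: vy ← 0.61·15.614 = 9.525
Arc 2: start y=0.000, vy=9.525 → t=1.944, apex=4.629, x_land=49.615, impact vy=-9.525
  bounce: vy ← 0.61·9.525 = 5.810
Arc 3: start y=0.000, vy=5.810 → t=1.186, apex=1.722, x_land=63.891, impact vy=-5.810
  bounce: vy ← 0.61·5.810 = 3.544
Arc 4: start y=0.000, vy=3.544 → t=0.723, apex=0.641, x_land=72.600, impact vy=-3.544
  bounce: vy ← 0.61·3.544 = 2.162
Arc 5: start y=0.000, vy=2.162 → t=0.441, apex=0.238, x_land=77.912, impact vy=-2.162
  bounce: vy ← 0.61·2.162 = 1.319
Arc 6: start y=0.000, vy=1.319 → t=0.269, apex=0.089, x_land=81.152, impact vy=-1.319
  bounce: vy ← 0.61·1.319 = 0.804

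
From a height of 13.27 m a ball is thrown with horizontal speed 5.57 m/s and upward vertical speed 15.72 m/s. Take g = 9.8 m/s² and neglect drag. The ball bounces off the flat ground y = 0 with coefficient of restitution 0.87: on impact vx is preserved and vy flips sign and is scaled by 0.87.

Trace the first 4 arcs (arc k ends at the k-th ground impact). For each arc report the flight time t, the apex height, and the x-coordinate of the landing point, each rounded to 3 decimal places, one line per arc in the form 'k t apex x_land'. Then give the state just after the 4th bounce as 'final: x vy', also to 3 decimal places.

Arc 1: start y=13.270, vy=15.720 → t=3.902, apex=25.878, x_land=21.735, impact vy=-22.521
  bounce: vy ← 0.87·22.521 = 19.594
Arc 2: start y=0.000, vy=19.594 → t=3.999, apex=19.587, x_land=44.008, impact vy=-19.594
  bounce: vy ← 0.87·19.594 = 17.046
Arc 3: start y=0.000, vy=17.046 → t=3.479, apex=14.825, x_land=63.385, impact vy=-17.046
  bounce: vy ← 0.87·17.046 = 14.830
Arc 4: start y=0.000, vy=14.830 → t=3.027, apex=11.221, x_land=80.243, impact vy=-14.830
  bounce: vy ← 0.87·14.830 = 12.902

1 3.902 25.878 21.735
2 3.999 19.587 44.008
3 3.479 14.825 63.385
4 3.027 11.221 80.243
final: 80.243 12.902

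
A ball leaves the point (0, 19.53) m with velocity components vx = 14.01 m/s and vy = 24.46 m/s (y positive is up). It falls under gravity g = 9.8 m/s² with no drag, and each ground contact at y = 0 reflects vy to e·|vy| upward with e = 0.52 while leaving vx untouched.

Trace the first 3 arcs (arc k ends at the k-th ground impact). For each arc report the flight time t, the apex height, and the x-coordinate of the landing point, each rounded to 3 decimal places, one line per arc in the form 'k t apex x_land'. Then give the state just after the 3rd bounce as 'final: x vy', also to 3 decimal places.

1 5.692 50.055 79.746
2 3.324 13.535 126.315
3 1.728 3.660 150.531
final: 150.531 4.404

Arc 1: start y=19.530, vy=24.460 → t=5.692, apex=50.055, x_land=79.746, impact vy=-31.322
  bounce: vy ← 0.52·31.322 = 16.288
Arc 2: start y=0.000, vy=16.288 → t=3.324, apex=13.535, x_land=126.315, impact vy=-16.288
  bounce: vy ← 0.52·16.288 = 8.470
Arc 3: start y=0.000, vy=8.470 → t=1.728, apex=3.660, x_land=150.531, impact vy=-8.470
  bounce: vy ← 0.52·8.470 = 4.404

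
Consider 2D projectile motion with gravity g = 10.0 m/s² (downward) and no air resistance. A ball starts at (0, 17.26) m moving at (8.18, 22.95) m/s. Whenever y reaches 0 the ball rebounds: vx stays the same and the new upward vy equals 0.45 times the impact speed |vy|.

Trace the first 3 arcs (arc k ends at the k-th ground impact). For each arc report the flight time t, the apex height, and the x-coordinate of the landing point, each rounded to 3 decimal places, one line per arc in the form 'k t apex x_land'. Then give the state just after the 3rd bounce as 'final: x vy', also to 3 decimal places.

1 5.248 43.595 42.927
2 2.658 8.828 64.666
3 1.196 1.788 74.448
final: 74.448 2.691

Arc 1: start y=17.260, vy=22.950 → t=5.248, apex=43.595, x_land=42.927, impact vy=-29.528
  bounce: vy ← 0.45·29.528 = 13.288
Arc 2: start y=0.000, vy=13.288 → t=2.658, apex=8.828, x_land=64.666, impact vy=-13.288
  bounce: vy ← 0.45·13.288 = 5.979
Arc 3: start y=0.000, vy=5.979 → t=1.196, apex=1.788, x_land=74.448, impact vy=-5.979
  bounce: vy ← 0.45·5.979 = 2.691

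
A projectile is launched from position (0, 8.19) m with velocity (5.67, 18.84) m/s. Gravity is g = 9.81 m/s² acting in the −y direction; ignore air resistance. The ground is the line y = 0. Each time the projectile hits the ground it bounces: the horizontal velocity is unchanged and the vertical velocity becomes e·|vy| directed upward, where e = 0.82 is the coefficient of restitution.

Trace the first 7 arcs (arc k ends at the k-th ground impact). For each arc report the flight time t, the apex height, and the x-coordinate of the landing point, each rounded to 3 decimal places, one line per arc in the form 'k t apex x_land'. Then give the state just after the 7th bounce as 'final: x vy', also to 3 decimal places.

1 4.235 26.281 24.014
2 3.796 17.671 45.538
3 3.113 11.882 63.188
4 2.553 7.990 77.661
5 2.093 5.372 89.529
6 1.716 3.612 99.260
7 1.407 2.429 107.240
final: 107.240 5.661

Arc 1: start y=8.190, vy=18.840 → t=4.235, apex=26.281, x_land=24.014, impact vy=-22.708
  bounce: vy ← 0.82·22.708 = 18.620
Arc 2: start y=0.000, vy=18.620 → t=3.796, apex=17.671, x_land=45.538, impact vy=-18.620
  bounce: vy ← 0.82·18.620 = 15.269
Arc 3: start y=0.000, vy=15.269 → t=3.113, apex=11.882, x_land=63.188, impact vy=-15.269
  bounce: vy ← 0.82·15.269 = 12.520
Arc 4: start y=0.000, vy=12.520 → t=2.553, apex=7.990, x_land=77.661, impact vy=-12.520
  bounce: vy ← 0.82·12.520 = 10.267
Arc 5: start y=0.000, vy=10.267 → t=2.093, apex=5.372, x_land=89.529, impact vy=-10.267
  bounce: vy ← 0.82·10.267 = 8.419
Arc 6: start y=0.000, vy=8.419 → t=1.716, apex=3.612, x_land=99.260, impact vy=-8.419
  bounce: vy ← 0.82·8.419 = 6.903
Arc 7: start y=0.000, vy=6.903 → t=1.407, apex=2.429, x_land=107.240, impact vy=-6.903
  bounce: vy ← 0.82·6.903 = 5.661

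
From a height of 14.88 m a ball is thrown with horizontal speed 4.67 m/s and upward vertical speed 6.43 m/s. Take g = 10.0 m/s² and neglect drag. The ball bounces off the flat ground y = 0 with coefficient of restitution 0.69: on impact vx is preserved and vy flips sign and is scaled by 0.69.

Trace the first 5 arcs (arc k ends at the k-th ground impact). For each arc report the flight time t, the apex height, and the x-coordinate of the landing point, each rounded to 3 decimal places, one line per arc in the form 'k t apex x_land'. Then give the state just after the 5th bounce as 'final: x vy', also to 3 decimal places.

Arc 1: start y=14.880, vy=6.430 → t=2.484, apex=16.947, x_land=11.600, impact vy=-18.410
  bounce: vy ← 0.69·18.410 = 12.703
Arc 2: start y=0.000, vy=12.703 → t=2.541, apex=8.069, x_land=23.465, impact vy=-12.703
  bounce: vy ← 0.69·12.703 = 8.765
Arc 3: start y=0.000, vy=8.765 → t=1.753, apex=3.841, x_land=31.652, impact vy=-8.765
  bounce: vy ← 0.69·8.765 = 6.048
Arc 4: start y=0.000, vy=6.048 → t=1.210, apex=1.829, x_land=37.301, impact vy=-6.048
  bounce: vy ← 0.69·6.048 = 4.173
Arc 5: start y=0.000, vy=4.173 → t=0.835, apex=0.871, x_land=41.199, impact vy=-4.173
  bounce: vy ← 0.69·4.173 = 2.879

1 2.484 16.947 11.600
2 2.541 8.069 23.465
3 1.753 3.841 31.652
4 1.210 1.829 37.301
5 0.835 0.871 41.199
final: 41.199 2.879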